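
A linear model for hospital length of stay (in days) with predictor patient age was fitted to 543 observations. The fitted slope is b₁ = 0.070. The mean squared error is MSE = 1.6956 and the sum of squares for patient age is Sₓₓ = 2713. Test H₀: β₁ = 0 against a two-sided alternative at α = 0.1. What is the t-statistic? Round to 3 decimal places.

t = 2.800

SE(b₁) = √(MSE/Sₓₓ) = √(1.6956/2713) = 0.0249998.
t = 0.070 / 0.0249998 = 2.800.
df = n − 2 = 541.
Two-sided p ≈ 0.0053, which is < 0.1, so reject H₀.
There is evidence that patient age is associated with hospital length of stay.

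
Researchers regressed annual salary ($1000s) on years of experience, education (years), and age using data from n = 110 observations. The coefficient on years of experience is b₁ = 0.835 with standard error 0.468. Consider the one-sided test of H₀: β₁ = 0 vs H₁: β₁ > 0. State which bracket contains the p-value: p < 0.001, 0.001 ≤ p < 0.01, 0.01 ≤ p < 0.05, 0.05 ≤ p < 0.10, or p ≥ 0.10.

t = 0.835 / 0.468 = 1.784.
df = n − k − 1 = 110 − 3 − 1 = 106.
One-sided p = P(T_{106} > t) ≈ 0.0386.
So 0.01 ≤ p < 0.05.

0.01 ≤ p < 0.05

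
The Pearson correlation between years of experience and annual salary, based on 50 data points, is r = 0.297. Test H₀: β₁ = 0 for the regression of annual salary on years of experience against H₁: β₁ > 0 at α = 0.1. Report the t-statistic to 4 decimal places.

t = r·√(n − 2)/√(1 − r²) = 0.297·√48/√0.911791 = 2.1549.
df = n − 2 = 48.
One-sided p ≈ 0.0181, which is < 0.1, so reject H₀.
There is evidence of a linear association between years of experience and annual salary.

t = 2.1549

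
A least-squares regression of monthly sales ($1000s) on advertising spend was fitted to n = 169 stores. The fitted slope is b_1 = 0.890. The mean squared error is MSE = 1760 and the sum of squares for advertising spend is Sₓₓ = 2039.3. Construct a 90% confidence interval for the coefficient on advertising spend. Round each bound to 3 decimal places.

SE(b_1) = √(MSE/Sₓₓ) = √(1760/2039.3) = 0.929.
df = n − 2 = 167.
t* = t_{0.05, 167} = 1.654029.
Margin = t* × SE = 1.654029 × 0.929 = 1.53659.
CI: 0.890 ± 1.53659 → (-0.647, 2.427).
With 90% confidence, each one-unit increase in advertising spend is associated with a change of between -0.647 and 2.427 $1000s in monthly sales.

(-0.647, 2.427)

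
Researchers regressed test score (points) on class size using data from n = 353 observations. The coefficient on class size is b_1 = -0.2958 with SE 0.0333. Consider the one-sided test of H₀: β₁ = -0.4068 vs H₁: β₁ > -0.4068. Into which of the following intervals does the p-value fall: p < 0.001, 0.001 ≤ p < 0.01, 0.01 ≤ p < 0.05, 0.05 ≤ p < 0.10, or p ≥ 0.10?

t = (-0.2958 − (-0.4068)) / 0.0333 = 3.333.
df = n − 2 = 353 − 2 = 351.
One-sided p = P(T_{351} > t) ≈ 0.0005.
So p < 0.001.

p < 0.001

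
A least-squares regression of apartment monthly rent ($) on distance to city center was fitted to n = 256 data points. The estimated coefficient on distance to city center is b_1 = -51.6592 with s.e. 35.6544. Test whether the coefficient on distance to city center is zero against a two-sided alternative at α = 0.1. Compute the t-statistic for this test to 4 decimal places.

t = -1.4489

H₀: β₁ = 0 vs H₁: β₁ ≠ 0.
t = (b_1 − β₁⁰)/SE = -51.6592 / 35.6544 = -1.4489.
df = n − 2 = 256 − 2 = 254.
Two-sided p ≈ 0.1486, which is ≥ 0.1, so fail to reject H₀.
The data do not give significant evidence of an association between distance to city center and apartment monthly rent.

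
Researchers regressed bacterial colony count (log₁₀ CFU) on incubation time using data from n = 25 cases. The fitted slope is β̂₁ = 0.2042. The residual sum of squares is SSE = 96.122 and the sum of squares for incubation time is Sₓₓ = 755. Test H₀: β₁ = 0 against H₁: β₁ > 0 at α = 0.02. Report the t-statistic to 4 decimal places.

t = 2.7446

MSE = SSE/(n − 2) = 96.122/23 = 4.17922.
SE(β̂₁) = √(MSE/Sₓₓ) = √(4.17922/755) = 0.0744002.
t = 0.2042 / 0.0744002 = 2.7446.
df = n − 2 = 23.
One-sided p ≈ 0.0058, which is < 0.02, so reject H₀.
There is evidence that the true slope on incubation time is positive.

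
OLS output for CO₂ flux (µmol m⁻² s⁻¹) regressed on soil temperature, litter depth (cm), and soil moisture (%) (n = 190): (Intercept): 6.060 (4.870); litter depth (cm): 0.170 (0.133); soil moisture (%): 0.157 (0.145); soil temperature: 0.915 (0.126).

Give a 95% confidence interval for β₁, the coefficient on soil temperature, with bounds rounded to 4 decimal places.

Read off: b = 0.915, SE = 0.126 for soil temperature.
df = n − k − 1 = 190 − 3 − 1 = 186.
t* = t_{0.025, 186} = 1.9728.
Margin = t* × SE = 1.9728 × 0.126 = 0.248573.
CI: 0.915 ± 0.248573 → (0.6664, 1.1636).

(0.6664, 1.1636)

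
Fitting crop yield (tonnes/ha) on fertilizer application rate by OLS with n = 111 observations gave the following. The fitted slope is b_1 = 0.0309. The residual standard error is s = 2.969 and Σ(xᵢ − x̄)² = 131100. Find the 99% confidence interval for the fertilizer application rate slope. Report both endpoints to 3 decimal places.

SE(b_1) = s/√Sₓₓ = 2.969/√131100 = 0.00819991.
df = n − 2 = 109.
t* = t_{0.005, 109} = 2.621688.
Margin = t* × SE = 2.621688 × 0.00819991 = 0.02150.
CI: 0.0309 ± 0.02150 → (0.009, 0.052).
With 99% confidence, each one-unit increase in fertilizer application rate is associated with a change of between 0.009 and 0.052 tonnes/ha in crop yield.

(0.009, 0.052)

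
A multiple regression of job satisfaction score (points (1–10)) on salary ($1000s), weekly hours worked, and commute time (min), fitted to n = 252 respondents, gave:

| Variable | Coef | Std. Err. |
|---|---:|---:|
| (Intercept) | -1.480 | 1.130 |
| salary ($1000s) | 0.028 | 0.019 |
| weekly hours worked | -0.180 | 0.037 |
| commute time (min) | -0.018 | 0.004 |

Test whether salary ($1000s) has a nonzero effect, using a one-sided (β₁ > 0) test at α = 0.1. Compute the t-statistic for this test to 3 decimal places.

Read off: b = 0.028, SE = 0.019 for salary ($1000s).
H₀: β₁ = 0 vs H₁: β₁ > 0.
t = 0.028 / 0.019 = 1.474.
df = n − k − 1 = 252 − 3 − 1 = 248.
One-sided p ≈ 0.0709, which is < 0.1, so reject H₀.
There is evidence that the true slope on salary ($1000s) is positive, holding the other predictors fixed.

t = 1.474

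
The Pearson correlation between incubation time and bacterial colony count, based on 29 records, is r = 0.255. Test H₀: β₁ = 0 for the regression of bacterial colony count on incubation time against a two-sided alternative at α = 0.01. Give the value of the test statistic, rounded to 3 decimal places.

t = r·√(n − 2)/√(1 − r²) = 0.255·√27/√0.934975 = 1.370.
df = n − 2 = 27.
Two-sided p ≈ 0.1819, which is ≥ 0.01, so fail to reject H₀.
The data do not give significant evidence of a linear association between incubation time and bacterial colony count.

t = 1.370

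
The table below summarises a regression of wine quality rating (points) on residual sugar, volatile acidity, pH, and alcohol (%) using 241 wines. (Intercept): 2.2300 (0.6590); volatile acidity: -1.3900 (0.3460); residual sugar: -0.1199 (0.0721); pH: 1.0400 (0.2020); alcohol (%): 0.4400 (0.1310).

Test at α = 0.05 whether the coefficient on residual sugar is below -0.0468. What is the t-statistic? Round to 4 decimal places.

t = -1.0139

Read off: b = -0.1199, SE = 0.0721 for residual sugar.
H₀: β₁ = -0.0468 vs H₁: β₁ < -0.0468.
t = (-0.1199 − (-0.0468)) / 0.0721 = -1.0139.
df = n − k − 1 = 241 − 4 − 1 = 236.
One-sided p ≈ 0.1558, which is ≥ 0.05, so fail to reject H₀.
The data do not give significant evidence that the true slope on residual sugar is below -0.0468 points per unit, holding the other predictors fixed.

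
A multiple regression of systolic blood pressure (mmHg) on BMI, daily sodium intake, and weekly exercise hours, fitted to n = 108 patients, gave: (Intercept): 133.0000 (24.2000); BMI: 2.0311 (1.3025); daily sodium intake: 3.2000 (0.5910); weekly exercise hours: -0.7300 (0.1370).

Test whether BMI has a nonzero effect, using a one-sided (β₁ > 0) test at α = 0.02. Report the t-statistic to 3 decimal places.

t = 1.559

Read off: b = 2.0311, SE = 1.3025 for BMI.
H₀: β₁ = 0 vs H₁: β₁ > 0.
t = 2.0311 / 1.3025 = 1.559.
df = n − k − 1 = 108 − 3 − 1 = 104.
One-sided p ≈ 0.0610, which is ≥ 0.02, so fail to reject H₀.
The data do not give significant evidence that the true slope on BMI is positive, holding the other predictors fixed.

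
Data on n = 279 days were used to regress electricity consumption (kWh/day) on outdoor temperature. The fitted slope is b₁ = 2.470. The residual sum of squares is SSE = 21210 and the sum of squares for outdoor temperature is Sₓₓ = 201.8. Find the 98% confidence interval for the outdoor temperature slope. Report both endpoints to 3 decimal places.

(1.029, 3.911)

MSE = SSE/(n − 2) = 21210/277 = 76.5704.
SE(b₁) = √(MSE/Sₓₓ) = √(76.5704/201.8) = 0.615985.
df = n − 2 = 277.
t* = t_{0.01, 277} = 2.339885.
Margin = t* × SE = 2.339885 × 0.615985 = 1.44133.
CI: 2.470 ± 1.44133 → (1.029, 3.911).
With 98% confidence, each one-unit increase in outdoor temperature is associated with a change of between 1.029 and 3.911 kWh/day in electricity consumption.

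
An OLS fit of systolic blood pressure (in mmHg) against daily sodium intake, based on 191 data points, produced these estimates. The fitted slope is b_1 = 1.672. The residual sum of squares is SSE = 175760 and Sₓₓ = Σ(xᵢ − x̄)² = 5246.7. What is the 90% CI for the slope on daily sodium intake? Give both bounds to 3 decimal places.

MSE = SSE/(n − 2) = 175760/189 = 929.947.
SE(b_1) = √(MSE/Sₓₓ) = √(929.947/5246.7) = 0.421004.
df = n − 2 = 189.
t* = t_{0.05, 189} = 1.652956.
Margin = t* × SE = 1.652956 × 0.421004 = 0.69590.
CI: 1.672 ± 0.69590 → (0.976, 2.368).
With 90% confidence, each one-unit increase in daily sodium intake is associated with a change of between 0.976 and 2.368 mmHg in systolic blood pressure.

(0.976, 2.368)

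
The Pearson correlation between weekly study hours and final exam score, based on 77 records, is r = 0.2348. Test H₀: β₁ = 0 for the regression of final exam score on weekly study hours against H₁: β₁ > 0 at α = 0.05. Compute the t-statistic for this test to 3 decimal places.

t = r·√(n − 2)/√(1 − r²) = 0.2348·√75/√0.944869 = 2.092.
df = n − 2 = 75.
One-sided p ≈ 0.0199, which is < 0.05, so reject H₀.
There is evidence of a linear association between weekly study hours and final exam score.

t = 2.092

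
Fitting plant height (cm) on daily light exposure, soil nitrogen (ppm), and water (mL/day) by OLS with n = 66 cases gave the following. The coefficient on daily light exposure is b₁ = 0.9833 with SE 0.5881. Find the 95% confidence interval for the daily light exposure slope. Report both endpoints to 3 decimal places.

df = n − k − 1 = 66 − 3 − 1 = 62.
t* = t_{0.025, 62} = 1.998972.
Margin = t* × SE = 1.998972 × 0.5881 = 1.17560.
CI: 0.9833 ± 1.17560 → (-0.192, 2.159).
With 95% confidence, each one-unit increase in daily light exposure is associated with a change of between -0.192 and 2.159 cm in plant height, holding the other predictors fixed.

(-0.192, 2.159)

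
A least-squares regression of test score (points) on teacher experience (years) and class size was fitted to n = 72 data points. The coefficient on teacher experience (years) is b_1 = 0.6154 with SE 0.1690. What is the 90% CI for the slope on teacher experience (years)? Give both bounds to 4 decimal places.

df = n − k − 1 = 72 − 2 − 1 = 69.
t* = t_{0.05, 69} = 1.667239.
Margin = t* × SE = 1.667239 × 0.1690 = 0.281763.
CI: 0.6154 ± 0.281763 → (0.3336, 0.8972).
With 90% confidence, each one-unit increase in teacher experience (years) is associated with a change of between 0.3336 and 0.8972 points in test score, holding the other predictors fixed.

(0.3336, 0.8972)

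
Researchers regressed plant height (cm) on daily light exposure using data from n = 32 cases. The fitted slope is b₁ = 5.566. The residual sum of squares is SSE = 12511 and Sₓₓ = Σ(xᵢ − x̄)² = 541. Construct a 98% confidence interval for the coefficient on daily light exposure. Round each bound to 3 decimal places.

MSE = SSE/(n − 2) = 12511/30 = 417.033.
SE(b₁) = √(MSE/Sₓₓ) = √(417.033/541) = 0.877984.
df = n − 2 = 30.
t* = t_{0.01, 30} = 2.457262.
Margin = t* × SE = 2.457262 × 0.877984 = 2.15744.
CI: 5.566 ± 2.15744 → (3.409, 7.723).
With 98% confidence, each one-unit increase in daily light exposure is associated with a change of between 3.409 and 7.723 cm in plant height.

(3.409, 7.723)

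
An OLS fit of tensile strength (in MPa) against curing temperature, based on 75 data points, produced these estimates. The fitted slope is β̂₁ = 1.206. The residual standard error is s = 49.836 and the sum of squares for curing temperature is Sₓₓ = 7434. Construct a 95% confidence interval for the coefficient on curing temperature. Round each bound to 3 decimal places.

SE(β̂₁) = s/√Sₓₓ = 49.836/√7434 = 0.578005.
df = n − 2 = 73.
t* = t_{0.025, 73} = 1.992997.
Margin = t* × SE = 1.992997 × 0.578005 = 1.15196.
CI: 1.206 ± 1.15196 → (0.054, 2.358).
With 95% confidence, each one-unit increase in curing temperature is associated with a change of between 0.054 and 2.358 MPa in tensile strength.

(0.054, 2.358)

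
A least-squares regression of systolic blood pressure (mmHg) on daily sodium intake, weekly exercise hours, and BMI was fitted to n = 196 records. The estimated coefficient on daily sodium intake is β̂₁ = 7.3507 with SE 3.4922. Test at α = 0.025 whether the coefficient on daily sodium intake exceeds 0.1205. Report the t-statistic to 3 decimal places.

t = 2.070

H₀: β₁ = 0.1205 vs H₁: β₁ > 0.1205.
t = (β̂₁ − β₁⁰)/SE = (7.3507 − 0.1205) / 3.4922 = 2.070.
df = n − k − 1 = 196 − 3 − 1 = 192.
One-sided p ≈ 0.0199, which is < 0.025, so reject H₀.
There is evidence that the true slope on daily sodium intake exceeds 0.1205 mmHg per unit, holding the other predictors fixed.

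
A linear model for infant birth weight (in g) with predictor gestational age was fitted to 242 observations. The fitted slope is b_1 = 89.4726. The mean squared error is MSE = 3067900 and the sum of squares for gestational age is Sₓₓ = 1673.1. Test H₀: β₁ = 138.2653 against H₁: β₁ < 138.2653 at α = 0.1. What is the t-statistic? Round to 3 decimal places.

t = -1.139

SE(b_1) = √(MSE/Sₓₓ) = √(3.0679e+06/1673.1) = 42.8213.
t = (89.4726 − 138.2653) / 42.8213 = -1.139.
df = n − 2 = 240.
One-sided p ≈ 0.1278, which is ≥ 0.1, so fail to reject H₀.
The data do not give significant evidence that the true slope on gestational age is below 138.2653 g per unit.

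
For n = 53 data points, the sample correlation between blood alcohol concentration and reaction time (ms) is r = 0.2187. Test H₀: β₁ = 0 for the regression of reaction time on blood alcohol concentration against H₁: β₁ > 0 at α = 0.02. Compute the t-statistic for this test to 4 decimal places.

t = r·√(n − 2)/√(1 − r²) = 0.2187·√51/√0.95217 = 1.6006.
df = n − 2 = 51.
One-sided p ≈ 0.0578, which is ≥ 0.02, so fail to reject H₀.
The data do not give significant evidence of a linear association between blood alcohol concentration and reaction time.

t = 1.6006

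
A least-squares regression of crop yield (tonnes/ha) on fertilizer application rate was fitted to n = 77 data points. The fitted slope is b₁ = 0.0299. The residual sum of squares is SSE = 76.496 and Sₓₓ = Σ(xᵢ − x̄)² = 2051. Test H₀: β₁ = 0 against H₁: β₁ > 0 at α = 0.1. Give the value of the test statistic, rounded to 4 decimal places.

MSE = SSE/(n − 2) = 76.496/75 = 1.01995.
SE(b₁) = √(MSE/Sₓₓ) = √(1.01995/2051) = 0.0223001.
t = 0.0299 / 0.0223001 = 1.3408.
df = n − 2 = 75.
One-sided p ≈ 0.0920, which is < 0.1, so reject H₀.
There is evidence that the true slope on fertilizer application rate is positive.

t = 1.3408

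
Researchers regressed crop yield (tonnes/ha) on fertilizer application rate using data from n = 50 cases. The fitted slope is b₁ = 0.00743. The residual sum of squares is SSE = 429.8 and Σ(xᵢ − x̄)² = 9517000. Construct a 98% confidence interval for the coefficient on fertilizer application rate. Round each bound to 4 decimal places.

MSE = SSE/(n − 2) = 429.8/48 = 8.95417.
SE(b₁) = √(MSE/Sₓₓ) = √(8.95417/9517000) = 0.000969979.
df = n − 2 = 48.
t* = t_{0.01, 48} = 2.406581.
Margin = t* × SE = 2.406581 × 0.000969979 = 0.002334.
CI: 0.00743 ± 0.002334 → (0.0051, 0.0098).
With 98% confidence, each one-unit increase in fertilizer application rate is associated with a change of between 0.0051 and 0.0098 tonnes/ha in crop yield.

(0.0051, 0.0098)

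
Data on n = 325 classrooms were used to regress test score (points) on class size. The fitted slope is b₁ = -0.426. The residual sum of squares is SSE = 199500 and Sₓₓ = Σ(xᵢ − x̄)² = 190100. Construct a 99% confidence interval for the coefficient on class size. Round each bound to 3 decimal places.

(-0.574, -0.278)

MSE = SSE/(n − 2) = 199500/323 = 617.647.
SE(b₁) = √(MSE/Sₓₓ) = √(617.647/190100) = 0.0570006.
df = n − 2 = 323.
t* = t_{0.005, 323} = 2.591136.
Margin = t* × SE = 2.591136 × 0.0570006 = 0.14770.
CI: -0.426 ± 0.14770 → (-0.574, -0.278).
With 99% confidence, each one-unit increase in class size is associated with a change of between -0.574 and -0.278 points in test score.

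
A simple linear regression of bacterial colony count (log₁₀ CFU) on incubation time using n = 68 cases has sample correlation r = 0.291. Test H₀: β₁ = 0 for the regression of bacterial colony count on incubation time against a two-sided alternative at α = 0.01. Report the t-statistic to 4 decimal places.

t = r·√(n − 2)/√(1 − r²) = 0.291·√66/√0.915319 = 2.4710.
df = n − 2 = 66.
Two-sided p ≈ 0.0161, which is ≥ 0.01, so fail to reject H₀.
The data do not give significant evidence of a linear association between incubation time and bacterial colony count.

t = 2.4710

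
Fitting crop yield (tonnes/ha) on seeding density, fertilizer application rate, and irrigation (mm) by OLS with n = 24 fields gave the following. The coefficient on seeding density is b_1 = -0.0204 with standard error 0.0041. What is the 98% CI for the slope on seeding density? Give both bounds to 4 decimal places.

(-0.0308, -0.0100)

df = n − k − 1 = 24 − 3 − 1 = 20.
t* = t_{0.01, 20} = 2.527977.
Margin = t* × SE = 2.527977 × 0.0041 = 0.010365.
CI: -0.0204 ± 0.010365 → (-0.0308, -0.0100).
With 98% confidence, each one-unit increase in seeding density is associated with a change of between -0.0308 and -0.0100 tonnes/ha in crop yield, holding the other predictors fixed.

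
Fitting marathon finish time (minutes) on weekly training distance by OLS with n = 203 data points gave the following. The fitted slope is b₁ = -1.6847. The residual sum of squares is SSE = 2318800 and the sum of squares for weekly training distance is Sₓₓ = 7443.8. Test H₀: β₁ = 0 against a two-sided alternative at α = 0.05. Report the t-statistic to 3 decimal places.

MSE = SSE/(n − 2) = 2318800/201 = 11536.3.
SE(b₁) = √(MSE/Sₓₓ) = √(11536.3/7443.8) = 1.24491.
t = -1.6847 / 1.24491 = -1.353.
df = n − 2 = 201.
Two-sided p ≈ 0.1775, which is ≥ 0.05, so fail to reject H₀.
The data do not give significant evidence of an association between weekly training distance and marathon finish time.

t = -1.353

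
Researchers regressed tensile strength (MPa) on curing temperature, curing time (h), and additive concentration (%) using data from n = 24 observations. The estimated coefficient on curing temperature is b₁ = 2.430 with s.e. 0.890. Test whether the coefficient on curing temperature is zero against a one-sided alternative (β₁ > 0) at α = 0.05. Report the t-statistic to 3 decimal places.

t = 2.730

H₀: β₁ = 0 vs H₁: β₁ > 0.
t = (b₁ − β₁⁰)/SE = 2.430 / 0.890 = 2.730.
df = n − k − 1 = 24 − 3 − 1 = 20.
One-sided p ≈ 0.0064, which is < 0.05, so reject H₀.
There is evidence that the true slope on curing temperature is positive, holding the other predictors fixed.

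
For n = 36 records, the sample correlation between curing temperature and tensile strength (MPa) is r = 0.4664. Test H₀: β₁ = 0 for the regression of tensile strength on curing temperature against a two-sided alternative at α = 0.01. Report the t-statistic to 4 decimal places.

t = 3.0744

t = r·√(n − 2)/√(1 − r²) = 0.4664·√34/√0.782471 = 3.0744.
df = n − 2 = 34.
Two-sided p ≈ 0.0041, which is < 0.01, so reject H₀.
There is evidence of a linear association between curing temperature and tensile strength.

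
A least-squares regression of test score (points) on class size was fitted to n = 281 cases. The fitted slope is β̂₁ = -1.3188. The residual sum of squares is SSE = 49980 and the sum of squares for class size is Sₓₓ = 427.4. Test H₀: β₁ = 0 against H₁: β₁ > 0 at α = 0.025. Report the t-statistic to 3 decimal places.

MSE = SSE/(n − 2) = 49980/279 = 179.14.
SE(β̂₁) = √(MSE/Sₓₓ) = √(179.14/427.4) = 0.647409.
t = -1.3188 / 0.647409 = -2.037.
df = n − 2 = 279.
One-sided p ≈ 0.9787, which is ≥ 0.025, so fail to reject H₀.
The data do not give significant evidence that the true slope on class size is positive.

t = -2.037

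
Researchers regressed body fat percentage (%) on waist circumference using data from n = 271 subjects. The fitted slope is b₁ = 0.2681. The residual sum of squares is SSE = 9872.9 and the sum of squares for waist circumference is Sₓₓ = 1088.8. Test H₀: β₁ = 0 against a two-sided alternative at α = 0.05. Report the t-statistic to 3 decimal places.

t = 1.460

MSE = SSE/(n − 2) = 9872.9/269 = 36.7022.
SE(b₁) = √(MSE/Sₓₓ) = √(36.7022/1088.8) = 0.1836.
t = 0.2681 / 0.1836 = 1.460.
df = n − 2 = 269.
Two-sided p ≈ 0.1454, which is ≥ 0.05, so fail to reject H₀.
The data do not give significant evidence of an association between waist circumference and body fat percentage.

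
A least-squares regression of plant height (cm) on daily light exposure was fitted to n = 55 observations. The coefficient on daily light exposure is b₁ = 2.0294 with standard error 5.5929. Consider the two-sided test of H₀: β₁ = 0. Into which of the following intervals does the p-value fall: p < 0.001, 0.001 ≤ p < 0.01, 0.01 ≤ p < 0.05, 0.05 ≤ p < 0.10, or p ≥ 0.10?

t = 2.0294 / 5.5929 = 0.363.
df = n − 2 = 55 − 2 = 53.
Two-sided p = 2·P(T_{53} > |t|) ≈ 0.7182.
So p ≥ 0.10.

p ≥ 0.10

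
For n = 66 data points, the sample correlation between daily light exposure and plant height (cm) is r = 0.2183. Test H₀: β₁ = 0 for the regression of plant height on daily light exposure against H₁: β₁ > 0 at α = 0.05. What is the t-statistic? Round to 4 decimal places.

t = 1.7896

t = r·√(n − 2)/√(1 − r²) = 0.2183·√64/√0.952345 = 1.7896.
df = n − 2 = 64.
One-sided p ≈ 0.0391, which is < 0.05, so reject H₀.
There is evidence of a linear association between daily light exposure and plant height.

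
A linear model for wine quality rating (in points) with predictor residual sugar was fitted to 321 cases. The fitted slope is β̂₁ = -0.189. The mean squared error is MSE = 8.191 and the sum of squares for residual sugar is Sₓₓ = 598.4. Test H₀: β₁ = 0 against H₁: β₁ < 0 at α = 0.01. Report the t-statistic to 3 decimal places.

t = -1.615

SE(β̂₁) = √(MSE/Sₓₓ) = √(8.191/598.4) = 0.116996.
t = -0.189 / 0.116996 = -1.615.
df = n − 2 = 319.
One-sided p ≈ 0.0536, which is ≥ 0.01, so fail to reject H₀.
The data do not give significant evidence that the true slope on residual sugar is negative.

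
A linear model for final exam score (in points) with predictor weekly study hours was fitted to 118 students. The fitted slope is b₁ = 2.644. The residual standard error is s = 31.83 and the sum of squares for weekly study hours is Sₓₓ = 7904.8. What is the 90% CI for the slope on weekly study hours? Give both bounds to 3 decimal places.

SE(b₁) = s/√Sₓₓ = 31.83/√7904.8 = 0.358007.
df = n − 2 = 116.
t* = t_{0.05, 116} = 1.658096.
Margin = t* × SE = 1.658096 × 0.358007 = 0.59361.
CI: 2.644 ± 0.59361 → (2.050, 3.238).
With 90% confidence, each one-unit increase in weekly study hours is associated with a change of between 2.050 and 3.238 points in final exam score.

(2.050, 3.238)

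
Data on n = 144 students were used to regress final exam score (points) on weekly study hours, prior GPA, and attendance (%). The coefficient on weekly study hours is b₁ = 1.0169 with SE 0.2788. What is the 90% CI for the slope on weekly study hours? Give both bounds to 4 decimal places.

(0.5553, 1.4785)

df = n − k − 1 = 144 − 3 − 1 = 140.
t* = t_{0.05, 140} = 1.655811.
Margin = t* × SE = 1.655811 × 0.2788 = 0.461640.
CI: 1.0169 ± 0.461640 → (0.5553, 1.4785).
With 90% confidence, each one-unit increase in weekly study hours is associated with a change of between 0.5553 and 1.4785 points in final exam score, holding the other predictors fixed.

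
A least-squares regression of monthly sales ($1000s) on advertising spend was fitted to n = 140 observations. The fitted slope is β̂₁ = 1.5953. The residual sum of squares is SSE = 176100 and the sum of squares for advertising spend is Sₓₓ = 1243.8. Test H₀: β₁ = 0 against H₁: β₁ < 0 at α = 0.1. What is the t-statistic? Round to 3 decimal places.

MSE = SSE/(n − 2) = 176100/138 = 1276.09.
SE(β̂₁) = √(MSE/Sₓₓ) = √(1276.09/1243.8) = 1.0129.
t = 1.5953 / 1.0129 = 1.575.
df = n − 2 = 138.
One-sided p ≈ 0.9412, which is ≥ 0.1, so fail to reject H₀.
The data do not give significant evidence that the true slope on advertising spend is negative.

t = 1.575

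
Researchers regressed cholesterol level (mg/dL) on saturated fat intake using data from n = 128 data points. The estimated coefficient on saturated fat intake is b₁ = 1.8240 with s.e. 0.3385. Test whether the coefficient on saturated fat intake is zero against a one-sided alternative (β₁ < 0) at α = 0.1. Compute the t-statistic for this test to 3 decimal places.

H₀: β₁ = 0 vs H₁: β₁ < 0.
t = (b₁ − β₁⁰)/SE = 1.8240 / 0.3385 = 5.388.
df = n − 2 = 128 − 2 = 126.
One-sided p ≈ 1.0000, which is ≥ 0.1, so fail to reject H₀.
The data do not give significant evidence that the true slope on saturated fat intake is negative.

t = 5.388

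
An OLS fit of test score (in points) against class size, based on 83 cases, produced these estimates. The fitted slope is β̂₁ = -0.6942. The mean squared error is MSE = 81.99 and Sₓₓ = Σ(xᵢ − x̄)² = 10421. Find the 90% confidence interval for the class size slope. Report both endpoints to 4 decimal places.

(-0.8418, -0.5466)

SE(β̂₁) = √(MSE/Sₓₓ) = √(81.99/10421) = 0.0887004.
df = n − 2 = 81.
t* = t_{0.05, 81} = 1.663884.
Margin = t* × SE = 1.663884 × 0.0887004 = 0.147587.
CI: -0.6942 ± 0.147587 → (-0.8418, -0.5466).
With 90% confidence, each one-unit increase in class size is associated with a change of between -0.8418 and -0.5466 points in test score.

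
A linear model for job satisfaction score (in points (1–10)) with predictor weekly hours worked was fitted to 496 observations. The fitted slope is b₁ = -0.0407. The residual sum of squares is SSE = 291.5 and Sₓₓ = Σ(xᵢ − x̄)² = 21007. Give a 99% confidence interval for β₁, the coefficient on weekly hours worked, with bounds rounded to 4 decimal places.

MSE = SSE/(n − 2) = 291.5/494 = 0.590081.
SE(b₁) = √(MSE/Sₓₓ) = √(0.590081/21007) = 0.00529997.
df = n − 2 = 494.
t* = t_{0.005, 494} = 2.585818.
Margin = t* × SE = 2.585818 × 0.00529997 = 0.013705.
CI: -0.0407 ± 0.013705 → (-0.0544, -0.0270).
With 99% confidence, each one-unit increase in weekly hours worked is associated with a change of between -0.0544 and -0.0270 points (1–10) in job satisfaction score.

(-0.0544, -0.0270)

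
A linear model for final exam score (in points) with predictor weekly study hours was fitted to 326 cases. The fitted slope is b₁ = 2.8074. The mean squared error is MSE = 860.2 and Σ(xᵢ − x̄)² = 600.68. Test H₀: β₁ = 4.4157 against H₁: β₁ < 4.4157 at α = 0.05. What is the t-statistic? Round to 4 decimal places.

SE(b₁) = √(MSE/Sₓₓ) = √(860.2/600.68) = 1.19668.
t = (2.8074 − 4.4157) / 1.19668 = -1.3440.
df = n − 2 = 324.
One-sided p ≈ 0.0899, which is ≥ 0.05, so fail to reject H₀.
The data do not give significant evidence that the true slope on weekly study hours is below 4.4157 points per unit.

t = -1.3440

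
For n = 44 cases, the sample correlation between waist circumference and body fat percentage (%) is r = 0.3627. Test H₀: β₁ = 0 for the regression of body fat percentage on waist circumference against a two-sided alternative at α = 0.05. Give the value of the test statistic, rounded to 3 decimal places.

t = 2.522

t = r·√(n − 2)/√(1 − r²) = 0.3627·√42/√0.868449 = 2.522.
df = n − 2 = 42.
Two-sided p ≈ 0.0155, which is < 0.05, so reject H₀.
There is evidence of a linear association between waist circumference and body fat percentage.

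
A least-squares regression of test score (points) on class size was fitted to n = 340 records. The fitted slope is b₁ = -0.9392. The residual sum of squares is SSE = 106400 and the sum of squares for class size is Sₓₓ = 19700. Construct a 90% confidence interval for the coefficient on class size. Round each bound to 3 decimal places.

(-1.148, -0.731)

MSE = SSE/(n − 2) = 106400/338 = 314.793.
SE(b₁) = √(MSE/Sₓₓ) = √(314.793/19700) = 0.126409.
df = n − 2 = 338.
t* = t_{0.05, 338} = 1.649374.
Margin = t* × SE = 1.649374 × 0.126409 = 0.20850.
CI: -0.9392 ± 0.20850 → (-1.148, -0.731).
With 90% confidence, each one-unit increase in class size is associated with a change of between -1.148 and -0.731 points in test score.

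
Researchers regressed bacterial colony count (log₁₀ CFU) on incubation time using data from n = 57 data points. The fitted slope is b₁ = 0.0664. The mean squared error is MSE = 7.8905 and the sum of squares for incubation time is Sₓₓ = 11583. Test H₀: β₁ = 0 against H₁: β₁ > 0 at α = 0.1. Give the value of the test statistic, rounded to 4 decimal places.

SE(b₁) = √(MSE/Sₓₓ) = √(7.8905/11583) = 0.0261001.
t = 0.0664 / 0.0261001 = 2.5441.
df = n − 2 = 55.
One-sided p ≈ 0.0069, which is < 0.1, so reject H₀.
There is evidence that the true slope on incubation time is positive.

t = 2.5441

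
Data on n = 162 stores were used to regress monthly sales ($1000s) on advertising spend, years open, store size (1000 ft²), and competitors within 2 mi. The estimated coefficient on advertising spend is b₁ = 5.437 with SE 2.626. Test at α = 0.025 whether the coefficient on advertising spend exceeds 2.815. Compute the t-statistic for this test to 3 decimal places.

t = 0.998

H₀: β₁ = 2.815 vs H₁: β₁ > 2.815.
t = (b₁ − β₁⁰)/SE = (5.437 − 2.815) / 2.626 = 0.998.
df = n − k − 1 = 162 − 4 − 1 = 157.
One-sided p ≈ 0.1598, which is ≥ 0.025, so fail to reject H₀.
The data do not give significant evidence that the true slope on advertising spend exceeds 2.815 $1000s per unit, holding the other predictors fixed.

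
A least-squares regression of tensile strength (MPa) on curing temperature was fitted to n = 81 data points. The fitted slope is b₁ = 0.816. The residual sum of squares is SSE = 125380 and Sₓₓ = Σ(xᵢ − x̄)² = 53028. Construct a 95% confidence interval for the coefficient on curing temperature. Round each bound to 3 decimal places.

(0.472, 1.160)

MSE = SSE/(n − 2) = 125380/79 = 1587.09.
SE(b₁) = √(MSE/Sₓₓ) = √(1587.09/53028) = 0.173001.
df = n − 2 = 79.
t* = t_{0.025, 79} = 1.99045.
Margin = t* × SE = 1.99045 × 0.173001 = 0.34435.
CI: 0.816 ± 0.34435 → (0.472, 1.160).
With 95% confidence, each one-unit increase in curing temperature is associated with a change of between 0.472 and 1.160 MPa in tensile strength.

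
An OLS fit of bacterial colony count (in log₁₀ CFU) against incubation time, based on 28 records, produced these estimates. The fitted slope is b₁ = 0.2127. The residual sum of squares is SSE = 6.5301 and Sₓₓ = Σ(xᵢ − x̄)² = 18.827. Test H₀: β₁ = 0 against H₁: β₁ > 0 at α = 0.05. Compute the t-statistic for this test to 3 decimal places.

MSE = SSE/(n − 2) = 6.5301/26 = 0.251158.
SE(b₁) = √(MSE/Sₓₓ) = √(0.251158/18.827) = 0.1155.
t = 0.2127 / 0.1155 = 1.842.
df = n − 2 = 26.
One-sided p ≈ 0.0385, which is < 0.05, so reject H₀.
There is evidence that the true slope on incubation time is positive.

t = 1.842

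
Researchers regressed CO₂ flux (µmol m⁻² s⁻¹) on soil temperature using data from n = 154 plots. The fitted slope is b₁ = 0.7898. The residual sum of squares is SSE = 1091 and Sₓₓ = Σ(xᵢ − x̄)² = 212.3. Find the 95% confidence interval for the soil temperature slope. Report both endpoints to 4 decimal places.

MSE = SSE/(n − 2) = 1091/152 = 7.17763.
SE(b₁) = √(MSE/Sₓₓ) = √(7.17763/212.3) = 0.183872.
df = n − 2 = 152.
t* = t_{0.025, 152} = 1.975694.
Margin = t* × SE = 1.975694 × 0.183872 = 0.363275.
CI: 0.7898 ± 0.363275 → (0.4265, 1.1531).
With 95% confidence, each one-unit increase in soil temperature is associated with a change of between 0.4265 and 1.1531 µmol m⁻² s⁻¹ in CO₂ flux.

(0.4265, 1.1531)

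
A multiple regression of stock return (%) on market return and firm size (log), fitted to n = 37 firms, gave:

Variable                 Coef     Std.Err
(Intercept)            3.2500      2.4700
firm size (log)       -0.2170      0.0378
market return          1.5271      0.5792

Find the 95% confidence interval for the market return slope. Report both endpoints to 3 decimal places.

Read off: b = 1.5271, SE = 0.5792 for market return.
df = n − k − 1 = 37 − 2 − 1 = 34.
t* = t_{0.025, 34} = 2.032245.
Margin = t* × SE = 2.032245 × 0.5792 = 1.17708.
CI: 1.5271 ± 1.17708 → (0.350, 2.704).

(0.350, 2.704)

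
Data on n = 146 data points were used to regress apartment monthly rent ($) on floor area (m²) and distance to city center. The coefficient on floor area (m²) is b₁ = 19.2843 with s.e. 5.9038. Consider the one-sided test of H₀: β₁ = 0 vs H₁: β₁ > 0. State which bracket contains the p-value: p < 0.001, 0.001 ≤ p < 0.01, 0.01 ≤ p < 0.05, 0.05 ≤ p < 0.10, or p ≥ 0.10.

t = 19.2843 / 5.9038 = 3.266.
df = n − k − 1 = 146 − 2 − 1 = 143.
One-sided p = P(T_{143} > t) ≈ 0.0007.
So p < 0.001.

p < 0.001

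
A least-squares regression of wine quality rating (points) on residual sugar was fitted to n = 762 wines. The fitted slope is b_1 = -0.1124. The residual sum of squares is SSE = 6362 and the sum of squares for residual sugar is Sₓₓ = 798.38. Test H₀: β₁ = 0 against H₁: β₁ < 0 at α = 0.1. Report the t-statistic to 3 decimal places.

t = -1.098

MSE = SSE/(n − 2) = 6362/760 = 8.37105.
SE(b_1) = √(MSE/Sₓₓ) = √(8.37105/798.38) = 0.102397.
t = -0.1124 / 0.102397 = -1.098.
df = n − 2 = 760.
One-sided p ≈ 0.1363, which is ≥ 0.1, so fail to reject H₀.
The data do not give significant evidence that the true slope on residual sugar is negative.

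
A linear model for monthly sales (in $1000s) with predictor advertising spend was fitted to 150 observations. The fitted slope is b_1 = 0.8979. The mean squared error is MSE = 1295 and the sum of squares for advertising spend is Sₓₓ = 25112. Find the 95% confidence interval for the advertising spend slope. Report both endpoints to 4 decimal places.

(0.4491, 1.3467)

SE(b_1) = √(MSE/Sₓₓ) = √(1295/25112) = 0.227088.
df = n − 2 = 148.
t* = t_{0.025, 148} = 1.976122.
Margin = t* × SE = 1.976122 × 0.227088 = 0.448754.
CI: 0.8979 ± 0.448754 → (0.4491, 1.3467).
With 95% confidence, each one-unit increase in advertising spend is associated with a change of between 0.4491 and 1.3467 $1000s in monthly sales.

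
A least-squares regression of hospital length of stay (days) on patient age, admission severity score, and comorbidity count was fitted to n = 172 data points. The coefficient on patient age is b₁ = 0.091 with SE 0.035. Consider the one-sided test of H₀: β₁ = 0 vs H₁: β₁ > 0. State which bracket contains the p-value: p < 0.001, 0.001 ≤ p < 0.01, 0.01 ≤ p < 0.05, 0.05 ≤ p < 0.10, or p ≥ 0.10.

t = 0.091 / 0.035 = 2.600.
df = n − k − 1 = 172 − 3 − 1 = 168.
One-sided p = P(T_{168} > t) ≈ 0.0051.
So 0.001 ≤ p < 0.01.

0.001 ≤ p < 0.01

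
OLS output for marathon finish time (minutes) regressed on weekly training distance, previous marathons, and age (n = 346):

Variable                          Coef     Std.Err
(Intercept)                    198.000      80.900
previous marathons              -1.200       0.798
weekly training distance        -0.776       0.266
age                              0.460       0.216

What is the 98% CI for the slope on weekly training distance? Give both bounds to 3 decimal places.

Read off: b = -0.776, SE = 0.266 for weekly training distance.
df = n − k − 1 = 346 − 3 − 1 = 342.
t* = t_{0.01, 342} = 2.337301.
Margin = t* × SE = 2.337301 × 0.266 = 0.62172.
CI: -0.776 ± 0.62172 → (-1.398, -0.154).

(-1.398, -0.154)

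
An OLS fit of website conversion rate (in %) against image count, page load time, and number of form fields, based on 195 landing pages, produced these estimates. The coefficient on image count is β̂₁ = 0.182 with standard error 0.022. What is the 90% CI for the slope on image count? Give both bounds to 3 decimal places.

df = n − k − 1 = 195 − 3 − 1 = 191.
t* = t_{0.05, 191} = 1.652871.
Margin = t* × SE = 1.652871 × 0.022 = 0.03636.
CI: 0.182 ± 0.03636 → (0.146, 0.218).
With 90% confidence, each one-unit increase in image count is associated with a change of between 0.146 and 0.218 % in website conversion rate, holding the other predictors fixed.

(0.146, 0.218)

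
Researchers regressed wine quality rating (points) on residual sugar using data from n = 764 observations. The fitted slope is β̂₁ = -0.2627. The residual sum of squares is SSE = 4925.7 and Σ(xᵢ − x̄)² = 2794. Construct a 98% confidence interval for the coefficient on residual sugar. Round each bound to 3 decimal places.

MSE = SSE/(n − 2) = 4925.7/762 = 6.46417.
SE(β̂₁) = √(MSE/Sₓₓ) = √(6.46417/2794) = 0.0480998.
df = n − 2 = 762.
t* = t_{0.01, 762} = 2.331252.
Margin = t* × SE = 2.331252 × 0.0480998 = 0.11213.
CI: -0.2627 ± 0.11213 → (-0.375, -0.151).
With 98% confidence, each one-unit increase in residual sugar is associated with a change of between -0.375 and -0.151 points in wine quality rating.

(-0.375, -0.151)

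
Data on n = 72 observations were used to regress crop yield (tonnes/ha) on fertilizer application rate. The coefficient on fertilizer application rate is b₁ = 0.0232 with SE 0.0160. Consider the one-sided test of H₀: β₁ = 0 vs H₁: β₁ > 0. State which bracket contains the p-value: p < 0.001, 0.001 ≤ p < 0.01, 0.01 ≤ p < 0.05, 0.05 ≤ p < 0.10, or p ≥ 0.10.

t = 0.0232 / 0.0160 = 1.450.
df = n − 2 = 72 − 2 = 70.
One-sided p = P(T_{70} > t) ≈ 0.0758.
So 0.05 ≤ p < 0.10.

0.05 ≤ p < 0.10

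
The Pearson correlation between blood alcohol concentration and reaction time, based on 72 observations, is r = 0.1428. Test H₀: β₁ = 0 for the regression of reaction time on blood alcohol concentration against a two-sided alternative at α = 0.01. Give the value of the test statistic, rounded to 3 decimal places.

t = 1.207

t = r·√(n − 2)/√(1 − r²) = 0.1428·√70/√0.979608 = 1.207.
df = n − 2 = 70.
Two-sided p ≈ 0.2314, which is ≥ 0.01, so fail to reject H₀.
The data do not give significant evidence of a linear association between blood alcohol concentration and reaction time.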